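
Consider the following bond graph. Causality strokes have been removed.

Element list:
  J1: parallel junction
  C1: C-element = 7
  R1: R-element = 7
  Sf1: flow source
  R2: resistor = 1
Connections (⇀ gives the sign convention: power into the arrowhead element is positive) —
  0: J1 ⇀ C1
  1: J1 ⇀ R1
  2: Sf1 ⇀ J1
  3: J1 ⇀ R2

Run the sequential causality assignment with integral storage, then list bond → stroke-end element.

bond 0 stroke→J1
bond 1 stroke→R1
bond 2 stroke→Sf1
bond 3 stroke→R2

bond 2 |Sf1  (source Sf1 imposes f)
bond 0 |J1  (C1 outputs effort q/C1)
bond 1 |R1  (J1: bond 0 brought effort, rest push out)
bond 3 |R2  (0-jn J1 has e-setter on 0)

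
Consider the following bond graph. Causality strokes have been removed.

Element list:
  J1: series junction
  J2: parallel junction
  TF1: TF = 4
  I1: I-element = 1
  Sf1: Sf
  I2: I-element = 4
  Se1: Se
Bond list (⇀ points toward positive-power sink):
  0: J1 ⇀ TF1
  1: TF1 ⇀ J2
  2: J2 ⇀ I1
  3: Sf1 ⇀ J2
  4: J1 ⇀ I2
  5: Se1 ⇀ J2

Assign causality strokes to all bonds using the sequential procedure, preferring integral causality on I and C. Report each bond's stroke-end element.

#0 →J1
#1 →TF1
#2 →I1
#3 →Sf1
#4 →I2
#5 →J2

b3 →Sf1  (Sf1 fixes flow; stroke at Sf1)
b5 →J2  (Se1 fixes effort; stroke away)
b1 →TF1  (0-jn J2 has e-setter on 5)
b2 →I1  (common-e at J2 fixed by 5)
b0 →J1  (TF1: transformer flips bond 1)
b4 →I2  (J1 needs exactly one f-in)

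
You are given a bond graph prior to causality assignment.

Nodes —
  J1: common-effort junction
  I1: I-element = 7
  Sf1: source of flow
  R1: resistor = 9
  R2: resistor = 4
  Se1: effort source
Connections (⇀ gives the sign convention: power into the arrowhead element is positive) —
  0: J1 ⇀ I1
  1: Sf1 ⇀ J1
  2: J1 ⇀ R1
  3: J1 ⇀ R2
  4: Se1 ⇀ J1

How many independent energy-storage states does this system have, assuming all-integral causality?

#1 stroke→Sf1  (source Sf1 imposes f)
#4 stroke→J1  (Se1 (Se) sets effort on bond)
#0 stroke→I1  (0-jn J1 has e-setter on 4)
#2 stroke→R1  (0-jn J1 has e-setter on 4)
#3 stroke→R2  (0-jn J1 has e-setter on 4)

1  (I1 all integral)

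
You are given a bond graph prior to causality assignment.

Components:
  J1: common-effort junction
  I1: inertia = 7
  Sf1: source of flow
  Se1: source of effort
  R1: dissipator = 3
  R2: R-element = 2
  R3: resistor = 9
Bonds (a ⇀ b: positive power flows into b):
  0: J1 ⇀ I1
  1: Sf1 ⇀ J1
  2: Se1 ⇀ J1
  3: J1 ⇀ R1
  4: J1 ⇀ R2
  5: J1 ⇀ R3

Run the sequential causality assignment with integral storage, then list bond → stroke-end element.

β0 |I1
β1 |Sf1
β2 |J1
β3 |R1
β4 |R2
β5 |R3

β1 stroke→Sf1  (Sf1 (Sf) sets flow on bond)
β2 stroke→J1  (Se1 (Se) sets effort on bond)
β0 stroke→I1  (0-jn J1 has e-setter on 2)
β3 stroke→R1  (common-e at J1 fixed by 2)
β4 stroke→R2  (J1 effort already set via bond 2)
β5 stroke→R3  (J1 effort already set via bond 2)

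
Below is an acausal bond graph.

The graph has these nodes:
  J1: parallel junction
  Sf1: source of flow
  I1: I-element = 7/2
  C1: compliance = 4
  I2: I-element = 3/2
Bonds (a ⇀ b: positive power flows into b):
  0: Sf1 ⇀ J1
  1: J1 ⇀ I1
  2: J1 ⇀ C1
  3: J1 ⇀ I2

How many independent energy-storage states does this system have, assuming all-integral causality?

3  (C1, I1, I2 all integral)

β0 →Sf1  (Sf1 fixes flow; stroke at Sf1)
β1 →I1  (I1 integral (f out))
β2 →J1  (prefer integral on C1)
β3 →I2  (0-jn J1 has e-setter on 2)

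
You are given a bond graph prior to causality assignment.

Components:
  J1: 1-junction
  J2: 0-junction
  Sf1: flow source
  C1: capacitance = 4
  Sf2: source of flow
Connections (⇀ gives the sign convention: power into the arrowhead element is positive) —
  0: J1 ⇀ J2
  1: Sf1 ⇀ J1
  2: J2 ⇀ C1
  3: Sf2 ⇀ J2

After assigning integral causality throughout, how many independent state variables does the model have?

bond 1 stroke→Sf1  (Sf1 (Sf) sets flow on bond)
bond 3 stroke→Sf2  (Sf2 (Sf) sets flow on bond)
bond 0 stroke→J1  (J1: bond 1 brought flow, rest push out)
bond 2 stroke→J2  (closing 0-jn rule on J2)

1  (C1 all integral)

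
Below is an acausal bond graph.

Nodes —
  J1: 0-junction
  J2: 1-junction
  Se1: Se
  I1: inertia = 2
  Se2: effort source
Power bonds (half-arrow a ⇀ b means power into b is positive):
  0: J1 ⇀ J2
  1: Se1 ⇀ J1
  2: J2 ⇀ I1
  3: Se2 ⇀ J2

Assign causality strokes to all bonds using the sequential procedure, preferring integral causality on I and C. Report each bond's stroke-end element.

b0 stroke→J2
b1 stroke→J1
b2 stroke→I1
b3 stroke→J2

b1 stroke→J1  (Se1 fixes effort; stroke away)
b3 stroke→J2  (source Se2 imposes e)
b0 stroke→J2  (common-e at J1 fixed by 1)
b2 stroke→I1  (closing 1-jn rule on J2)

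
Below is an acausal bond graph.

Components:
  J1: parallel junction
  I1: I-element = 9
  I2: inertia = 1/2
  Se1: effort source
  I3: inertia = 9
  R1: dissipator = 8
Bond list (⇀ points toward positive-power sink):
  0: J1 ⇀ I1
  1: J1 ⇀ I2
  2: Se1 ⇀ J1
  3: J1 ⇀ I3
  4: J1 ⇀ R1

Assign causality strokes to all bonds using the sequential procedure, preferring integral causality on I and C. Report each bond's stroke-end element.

bond 0 stroke→I1
bond 1 stroke→I2
bond 2 stroke→J1
bond 3 stroke→I3
bond 4 stroke→R1

#2 |J1  (Se1: effort source, stroke at far end)
#0 |I1  (J1 effort already set via bond 2)
#1 |I2  (J1 effort already set via bond 2)
#3 |I3  (0-jn J1 has e-setter on 2)
#4 |R1  (J1: bond 2 brought effort, rest push out)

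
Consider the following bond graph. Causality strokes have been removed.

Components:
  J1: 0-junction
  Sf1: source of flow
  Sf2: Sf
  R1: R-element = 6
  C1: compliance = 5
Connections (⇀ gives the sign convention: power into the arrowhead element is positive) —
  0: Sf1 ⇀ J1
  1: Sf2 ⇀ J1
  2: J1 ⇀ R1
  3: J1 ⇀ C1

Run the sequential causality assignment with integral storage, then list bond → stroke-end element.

β0 |Sf1
β1 |Sf2
β2 |R1
β3 |J1

bond 0 stroke→Sf1  (Sf1 (Sf) sets flow on bond)
bond 1 stroke→Sf2  (Sf2: flow source, stroke at near end)
bond 3 stroke→J1  (C1 outputs effort q/C1)
bond 2 stroke→R1  (J1: bond 3 brought effort, rest push out)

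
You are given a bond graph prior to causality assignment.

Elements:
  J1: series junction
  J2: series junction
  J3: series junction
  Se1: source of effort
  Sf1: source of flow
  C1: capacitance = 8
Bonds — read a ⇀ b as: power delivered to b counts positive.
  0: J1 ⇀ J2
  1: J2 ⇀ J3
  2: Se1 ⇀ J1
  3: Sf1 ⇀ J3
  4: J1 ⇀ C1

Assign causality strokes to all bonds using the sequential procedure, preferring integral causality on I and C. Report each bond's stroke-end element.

β2 →J1  (source Se1 imposes e)
β3 →Sf1  (Sf1 (Sf) sets flow on bond)
β1 →J3  (J3 flow already set via bond 3)
β0 →J2  (J2 flow already set via bond 1)
β4 →J1  (J1: bond 0 brought flow, rest push out)

b0 →J2
b1 →J3
b2 →J1
b3 →Sf1
b4 →J1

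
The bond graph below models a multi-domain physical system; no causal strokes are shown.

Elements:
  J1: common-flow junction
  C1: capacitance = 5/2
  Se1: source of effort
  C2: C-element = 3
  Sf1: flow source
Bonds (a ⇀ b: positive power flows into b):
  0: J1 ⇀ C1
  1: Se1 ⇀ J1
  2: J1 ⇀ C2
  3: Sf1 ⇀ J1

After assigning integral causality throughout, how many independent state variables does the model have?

2  (C1, C2 all integral)

β1 stroke at J1  (Se1 fixes effort; stroke away)
β3 stroke at Sf1  (Sf1 fixes flow; stroke at Sf1)
β0 stroke at J1  (common-f at J1 fixed by 3)
β2 stroke at J1  (J1 flow already set via bond 3)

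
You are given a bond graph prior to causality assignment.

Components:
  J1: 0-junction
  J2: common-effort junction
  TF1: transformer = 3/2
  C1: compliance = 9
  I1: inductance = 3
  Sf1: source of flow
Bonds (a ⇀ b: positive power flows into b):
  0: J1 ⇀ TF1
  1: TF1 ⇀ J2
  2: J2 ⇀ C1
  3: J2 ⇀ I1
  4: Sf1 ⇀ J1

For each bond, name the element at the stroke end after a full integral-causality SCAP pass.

β0 →J1
β1 →TF1
β2 →J2
β3 →I1
β4 →Sf1

β4 |Sf1  (Sf1 (Sf) sets flow on bond)
β0 |J1  (only one effort-in slot at J1)
β1 |TF1  (TF1 one-in-one-out from 0)
β2 |J2  (C1: C, integral causality)
β3 |I1  (common-e at J2 fixed by 2)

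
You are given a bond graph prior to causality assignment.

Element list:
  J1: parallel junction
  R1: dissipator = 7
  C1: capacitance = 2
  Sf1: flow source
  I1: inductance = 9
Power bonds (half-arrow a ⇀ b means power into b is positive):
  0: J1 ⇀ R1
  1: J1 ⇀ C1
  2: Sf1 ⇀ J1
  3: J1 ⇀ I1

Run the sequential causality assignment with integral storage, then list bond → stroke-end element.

#2 |Sf1  (Sf1 (Sf) sets flow on bond)
#1 |J1  (C1 integral (e out))
#0 |R1  (J1: bond 1 brought effort, rest push out)
#3 |I1  (common-e at J1 fixed by 1)

β0 stroke→R1
β1 stroke→J1
β2 stroke→Sf1
β3 stroke→I1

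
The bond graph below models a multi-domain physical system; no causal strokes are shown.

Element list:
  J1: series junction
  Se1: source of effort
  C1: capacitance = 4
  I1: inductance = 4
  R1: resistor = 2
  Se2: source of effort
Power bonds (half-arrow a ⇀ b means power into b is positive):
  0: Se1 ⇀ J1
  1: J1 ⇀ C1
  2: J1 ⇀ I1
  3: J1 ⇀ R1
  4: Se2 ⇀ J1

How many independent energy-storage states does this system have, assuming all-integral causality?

#0 →J1  (Se1 fixes effort; stroke away)
#4 →J1  (source Se2 imposes e)
#1 →J1  (C1 outputs effort q/C1)
#2 →I1  (I1: I, integral causality)
#3 →J1  (J1: bond 2 brought flow, rest push out)

2  (C1, I1 all integral)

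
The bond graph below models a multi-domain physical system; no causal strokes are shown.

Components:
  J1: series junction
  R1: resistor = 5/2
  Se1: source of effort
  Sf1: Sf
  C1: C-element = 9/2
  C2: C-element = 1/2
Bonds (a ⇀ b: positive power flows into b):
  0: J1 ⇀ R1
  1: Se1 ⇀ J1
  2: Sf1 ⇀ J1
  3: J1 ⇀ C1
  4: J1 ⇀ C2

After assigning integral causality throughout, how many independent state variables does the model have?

#1 →J1  (Se1 (Se) sets effort on bond)
#2 →Sf1  (Sf1 (Sf) sets flow on bond)
#0 →J1  (J1 flow already set via bond 2)
#3 →J1  (common-f at J1 fixed by 2)
#4 →J1  (J1: bond 2 brought flow, rest push out)

2  (C1, C2 all integral)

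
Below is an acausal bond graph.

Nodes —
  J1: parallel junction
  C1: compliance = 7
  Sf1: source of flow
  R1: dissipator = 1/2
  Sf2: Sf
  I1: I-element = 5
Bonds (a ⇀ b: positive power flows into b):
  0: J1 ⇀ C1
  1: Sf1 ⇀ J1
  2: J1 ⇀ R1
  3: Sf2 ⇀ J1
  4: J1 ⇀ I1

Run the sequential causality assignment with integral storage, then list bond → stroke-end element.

β0 stroke→J1
β1 stroke→Sf1
β2 stroke→R1
β3 stroke→Sf2
β4 stroke→I1

b1 stroke→Sf1  (Sf1 (Sf) sets flow on bond)
b3 stroke→Sf2  (Sf2: flow source, stroke at near end)
b0 stroke→J1  (C1 integral (e out))
b2 stroke→R1  (J1: bond 0 brought effort, rest push out)
b4 stroke→I1  (J1 effort already set via bond 0)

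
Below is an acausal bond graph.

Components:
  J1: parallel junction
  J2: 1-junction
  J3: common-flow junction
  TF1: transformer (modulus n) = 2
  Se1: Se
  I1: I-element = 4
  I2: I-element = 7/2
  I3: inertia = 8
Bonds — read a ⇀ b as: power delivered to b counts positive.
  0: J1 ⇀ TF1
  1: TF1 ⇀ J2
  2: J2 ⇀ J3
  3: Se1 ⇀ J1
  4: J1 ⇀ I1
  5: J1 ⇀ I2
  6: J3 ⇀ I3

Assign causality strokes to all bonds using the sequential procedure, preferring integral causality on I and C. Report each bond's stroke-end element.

#0 stroke→TF1
#1 stroke→J2
#2 stroke→J3
#3 stroke→J1
#4 stroke→I1
#5 stroke→I2
#6 stroke→I3

b3 |J1  (Se1 fixes effort; stroke away)
b0 |TF1  (0-jn J1 has e-setter on 3)
b4 |I1  (J1 effort already set via bond 3)
b5 |I2  (common-e at J1 fixed by 3)
b1 |J2  (TF1 one-in-one-out from 0)
b2 |J3  (J2: last free bond brings flow in)
b6 |I3  (J3: last free bond brings flow in)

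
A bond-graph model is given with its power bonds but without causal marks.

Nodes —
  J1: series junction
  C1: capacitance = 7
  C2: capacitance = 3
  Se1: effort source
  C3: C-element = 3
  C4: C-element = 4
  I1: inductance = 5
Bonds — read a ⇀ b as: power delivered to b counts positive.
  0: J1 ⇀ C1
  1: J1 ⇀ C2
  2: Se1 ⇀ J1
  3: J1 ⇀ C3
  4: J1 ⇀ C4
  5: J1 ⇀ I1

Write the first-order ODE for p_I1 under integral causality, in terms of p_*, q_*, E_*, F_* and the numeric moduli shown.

dp_I1/dt = E_Se1 - q_C1/7 - q_C2/3 - q_C3/3 - q_C4/4

β2 →J1  (Se1: effort source, stroke at far end)
β0 →J1  (C1: C, integral causality)
β1 →J1  (C2 outputs effort q/C2)
β3 →J1  (C3: C, integral causality)
β4 →J1  (C4 outputs effort q/C4)
β5 →I1  (only one flow-in slot at J1)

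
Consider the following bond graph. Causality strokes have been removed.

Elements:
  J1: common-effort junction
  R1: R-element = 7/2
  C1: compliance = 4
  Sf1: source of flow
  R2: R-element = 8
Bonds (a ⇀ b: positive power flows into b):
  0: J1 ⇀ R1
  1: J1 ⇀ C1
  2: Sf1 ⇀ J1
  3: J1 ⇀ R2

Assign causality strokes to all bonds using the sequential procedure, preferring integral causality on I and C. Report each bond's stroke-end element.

β2 |Sf1  (Sf1 fixes flow; stroke at Sf1)
β1 |J1  (C1 integral (e out))
β0 |R1  (J1 effort already set via bond 1)
β3 |R2  (0-jn J1 has e-setter on 1)

β0 stroke at R1
β1 stroke at J1
β2 stroke at Sf1
β3 stroke at R2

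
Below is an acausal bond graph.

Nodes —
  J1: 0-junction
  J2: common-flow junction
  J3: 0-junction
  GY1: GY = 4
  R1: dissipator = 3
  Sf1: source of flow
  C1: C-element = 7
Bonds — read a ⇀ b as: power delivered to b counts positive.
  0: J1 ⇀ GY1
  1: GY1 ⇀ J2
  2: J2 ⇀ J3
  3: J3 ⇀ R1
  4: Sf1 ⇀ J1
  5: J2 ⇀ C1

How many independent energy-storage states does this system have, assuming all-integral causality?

1  (C1 all integral)

b4 |Sf1  (source Sf1 imposes f)
b0 |J1  (J1 needs exactly one e-in)
b1 |J2  (GY GY1: same side as bond 0)
b5 |J2  (prefer integral on C1)
b2 |J3  (only one flow-in slot at J2)
b3 |R1  (common-e at J3 fixed by 2)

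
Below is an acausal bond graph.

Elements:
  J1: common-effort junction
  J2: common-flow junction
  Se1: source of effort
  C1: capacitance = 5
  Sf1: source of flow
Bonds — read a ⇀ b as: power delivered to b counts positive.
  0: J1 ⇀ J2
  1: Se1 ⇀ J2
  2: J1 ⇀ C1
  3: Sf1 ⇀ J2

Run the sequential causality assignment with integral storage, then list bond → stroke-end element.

#0 stroke at J2
#1 stroke at J2
#2 stroke at J1
#3 stroke at Sf1

b1 |J2  (Se1: effort source, stroke at far end)
b3 |Sf1  (Sf1 (Sf) sets flow on bond)
b0 |J2  (common-f at J2 fixed by 3)
b2 |J1  (closing 0-jn rule on J1)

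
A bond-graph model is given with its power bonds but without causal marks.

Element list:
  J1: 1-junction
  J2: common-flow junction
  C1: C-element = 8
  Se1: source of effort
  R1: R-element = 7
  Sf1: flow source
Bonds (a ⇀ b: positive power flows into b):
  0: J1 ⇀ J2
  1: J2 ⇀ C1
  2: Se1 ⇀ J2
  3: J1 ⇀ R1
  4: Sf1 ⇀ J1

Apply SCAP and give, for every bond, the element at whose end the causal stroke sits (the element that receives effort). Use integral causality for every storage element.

b0 →J1
b1 →J2
b2 →J2
b3 →J1
b4 →Sf1

bond 2 |J2  (Se1: effort source, stroke at far end)
bond 4 |Sf1  (Sf1: flow source, stroke at near end)
bond 0 |J1  (J1 flow already set via bond 4)
bond 3 |J1  (J1 flow already set via bond 4)
bond 1 |J2  (J2: bond 0 brought flow, rest push out)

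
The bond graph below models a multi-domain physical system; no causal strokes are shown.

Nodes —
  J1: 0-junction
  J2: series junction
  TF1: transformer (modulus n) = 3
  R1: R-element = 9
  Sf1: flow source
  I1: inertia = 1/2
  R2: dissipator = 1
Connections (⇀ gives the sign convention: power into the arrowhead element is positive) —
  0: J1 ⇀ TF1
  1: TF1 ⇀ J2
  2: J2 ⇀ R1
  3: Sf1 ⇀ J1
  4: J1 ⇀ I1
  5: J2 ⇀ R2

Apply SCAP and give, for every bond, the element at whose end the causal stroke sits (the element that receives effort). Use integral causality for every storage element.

#0 |J1
#1 |TF1
#2 |J2
#3 |Sf1
#4 |I1
#5 |J2

bond 3 |Sf1  (Sf1 (Sf) sets flow on bond)
bond 4 |I1  (I1 integral (f out))
bond 0 |J1  (J1: last free bond brings effort in)
bond 1 |TF1  (TF TF1: opposite of bond 0)
bond 2 |J2  (J2 flow already set via bond 1)
bond 5 |J2  (common-f at J2 fixed by 1)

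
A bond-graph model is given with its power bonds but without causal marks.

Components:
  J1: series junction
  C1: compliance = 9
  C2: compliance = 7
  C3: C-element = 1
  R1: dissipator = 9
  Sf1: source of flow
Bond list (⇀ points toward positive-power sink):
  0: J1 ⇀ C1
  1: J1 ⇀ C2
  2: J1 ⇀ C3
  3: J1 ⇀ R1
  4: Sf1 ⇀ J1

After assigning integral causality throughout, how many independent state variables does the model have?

#4 stroke at Sf1  (Sf1: flow source, stroke at near end)
#0 stroke at J1  (1-jn J1 has f-setter on 4)
#1 stroke at J1  (J1 flow already set via bond 4)
#2 stroke at J1  (1-jn J1 has f-setter on 4)
#3 stroke at J1  (J1 flow already set via bond 4)

3  (C1, C2, C3 all integral)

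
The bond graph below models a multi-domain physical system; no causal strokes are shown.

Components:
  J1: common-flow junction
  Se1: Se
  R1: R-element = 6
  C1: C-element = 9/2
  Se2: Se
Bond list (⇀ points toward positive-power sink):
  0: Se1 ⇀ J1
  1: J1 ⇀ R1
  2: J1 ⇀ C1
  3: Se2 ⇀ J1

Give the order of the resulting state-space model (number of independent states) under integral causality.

b0 →J1  (source Se1 imposes e)
b3 →J1  (Se2: effort source, stroke at far end)
b2 →J1  (C1: C, integral causality)
b1 →R1  (closing 1-jn rule on J1)

1  (C1 all integral)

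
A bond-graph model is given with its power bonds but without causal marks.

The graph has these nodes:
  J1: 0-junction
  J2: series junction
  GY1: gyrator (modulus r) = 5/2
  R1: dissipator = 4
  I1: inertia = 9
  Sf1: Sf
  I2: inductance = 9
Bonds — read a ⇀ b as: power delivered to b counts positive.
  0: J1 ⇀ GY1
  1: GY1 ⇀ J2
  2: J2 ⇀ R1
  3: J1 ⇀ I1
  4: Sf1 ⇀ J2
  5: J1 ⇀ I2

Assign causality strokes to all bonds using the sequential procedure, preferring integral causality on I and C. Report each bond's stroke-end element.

b4 stroke→Sf1  (Sf1: flow source, stroke at near end)
b1 stroke→J2  (1-jn J2 has f-setter on 4)
b2 stroke→J2  (1-jn J2 has f-setter on 4)
b0 stroke→J1  (GY1: gyrator matches bond 1)
b3 stroke→I1  (J1 effort already set via bond 0)
b5 stroke→I2  (J1 effort already set via bond 0)

bond 0 |J1
bond 1 |J2
bond 2 |J2
bond 3 |I1
bond 4 |Sf1
bond 5 |I2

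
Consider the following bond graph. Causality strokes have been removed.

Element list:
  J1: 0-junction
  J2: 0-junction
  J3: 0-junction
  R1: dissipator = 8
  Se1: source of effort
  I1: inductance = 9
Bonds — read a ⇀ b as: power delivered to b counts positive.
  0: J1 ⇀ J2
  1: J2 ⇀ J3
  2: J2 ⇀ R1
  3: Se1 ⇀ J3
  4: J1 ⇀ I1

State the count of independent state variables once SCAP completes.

1  (I1 all integral)

#3 stroke→J3  (Se1 fixes effort; stroke away)
#1 stroke→J2  (J3: bond 3 brought effort, rest push out)
#0 stroke→J1  (common-e at J2 fixed by 1)
#2 stroke→R1  (J2: bond 1 brought effort, rest push out)
#4 stroke→I1  (common-e at J1 fixed by 0)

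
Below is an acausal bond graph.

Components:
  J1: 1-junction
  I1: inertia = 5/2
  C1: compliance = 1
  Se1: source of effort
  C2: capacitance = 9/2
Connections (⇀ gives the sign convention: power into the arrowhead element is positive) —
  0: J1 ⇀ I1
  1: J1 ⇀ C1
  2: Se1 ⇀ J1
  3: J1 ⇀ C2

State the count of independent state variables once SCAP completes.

3  (C1, C2, I1 all integral)

β2 |J1  (Se1: effort source, stroke at far end)
β0 |I1  (I1 integral (f out))
β1 |J1  (J1: bond 0 brought flow, rest push out)
β3 |J1  (common-f at J1 fixed by 0)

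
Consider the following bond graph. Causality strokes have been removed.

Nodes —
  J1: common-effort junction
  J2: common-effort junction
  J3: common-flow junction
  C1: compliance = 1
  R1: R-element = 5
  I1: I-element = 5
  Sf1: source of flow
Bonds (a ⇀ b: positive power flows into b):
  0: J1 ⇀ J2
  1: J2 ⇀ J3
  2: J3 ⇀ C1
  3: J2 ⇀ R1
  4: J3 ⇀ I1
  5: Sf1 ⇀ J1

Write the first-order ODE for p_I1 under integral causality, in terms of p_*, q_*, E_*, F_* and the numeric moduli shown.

dp_I1/dt = 5*F_Sf1 - p_I1 - q_C1

bond 5 stroke at Sf1  (Sf1: flow source, stroke at near end)
bond 0 stroke at J1  (only one effort-in slot at J1)
bond 2 stroke at J3  (C1 outputs effort q/C1)
bond 4 stroke at I1  (I1 integral (f out))
bond 1 stroke at J3  (J3: bond 4 brought flow, rest push out)
bond 3 stroke at J2  (only one effort-in slot at J2)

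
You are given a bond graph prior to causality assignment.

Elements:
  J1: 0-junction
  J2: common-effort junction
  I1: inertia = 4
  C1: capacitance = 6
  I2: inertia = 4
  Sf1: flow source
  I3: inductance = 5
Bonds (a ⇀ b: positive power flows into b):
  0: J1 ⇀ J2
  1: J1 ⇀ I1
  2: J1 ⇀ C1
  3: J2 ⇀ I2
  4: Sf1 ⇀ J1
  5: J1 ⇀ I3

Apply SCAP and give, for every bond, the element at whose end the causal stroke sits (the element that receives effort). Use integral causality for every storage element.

β0 |J2
β1 |I1
β2 |J1
β3 |I2
β4 |Sf1
β5 |I3

#4 |Sf1  (Sf1: flow source, stroke at near end)
#1 |I1  (prefer integral on I1)
#2 |J1  (C1: C, integral causality)
#0 |J2  (common-e at J1 fixed by 2)
#5 |I3  (0-jn J1 has e-setter on 2)
#3 |I2  (J2 effort already set via bond 0)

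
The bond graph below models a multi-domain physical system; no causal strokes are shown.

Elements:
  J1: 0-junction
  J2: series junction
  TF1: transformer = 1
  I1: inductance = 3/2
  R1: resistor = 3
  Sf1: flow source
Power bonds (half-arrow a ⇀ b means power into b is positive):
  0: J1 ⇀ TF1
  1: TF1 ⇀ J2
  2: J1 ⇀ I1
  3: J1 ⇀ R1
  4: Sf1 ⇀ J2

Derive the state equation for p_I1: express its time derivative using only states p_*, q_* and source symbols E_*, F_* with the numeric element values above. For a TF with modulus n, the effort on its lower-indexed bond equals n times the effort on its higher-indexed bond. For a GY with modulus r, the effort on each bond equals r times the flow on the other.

bond 4 →Sf1  (Sf1: flow source, stroke at near end)
bond 1 →J2  (J2: bond 4 brought flow, rest push out)
bond 0 →TF1  (TF1 one-in-one-out from 1)
bond 2 →I1  (prefer integral on I1)
bond 3 →J1  (only one effort-in slot at J1)

dp_I1/dt = -3*F_Sf1 - 2*p_I1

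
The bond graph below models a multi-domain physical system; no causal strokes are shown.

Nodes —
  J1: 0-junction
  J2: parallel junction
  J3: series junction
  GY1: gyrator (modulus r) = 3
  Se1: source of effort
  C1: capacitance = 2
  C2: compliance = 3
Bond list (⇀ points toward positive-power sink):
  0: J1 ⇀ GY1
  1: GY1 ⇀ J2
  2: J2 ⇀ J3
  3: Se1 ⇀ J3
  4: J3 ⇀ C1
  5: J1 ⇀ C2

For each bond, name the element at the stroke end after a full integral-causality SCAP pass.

b3 stroke→J3  (Se1: effort source, stroke at far end)
b4 stroke→J3  (C1 outputs effort q/C1)
b2 stroke→J2  (only one flow-in slot at J3)
b1 stroke→GY1  (J2: bond 2 brought effort, rest push out)
b0 stroke→GY1  (GY1: gyrator matches bond 1)
b5 stroke→J1  (only one effort-in slot at J1)

#0 stroke→GY1
#1 stroke→GY1
#2 stroke→J2
#3 stroke→J3
#4 stroke→J3
#5 stroke→J1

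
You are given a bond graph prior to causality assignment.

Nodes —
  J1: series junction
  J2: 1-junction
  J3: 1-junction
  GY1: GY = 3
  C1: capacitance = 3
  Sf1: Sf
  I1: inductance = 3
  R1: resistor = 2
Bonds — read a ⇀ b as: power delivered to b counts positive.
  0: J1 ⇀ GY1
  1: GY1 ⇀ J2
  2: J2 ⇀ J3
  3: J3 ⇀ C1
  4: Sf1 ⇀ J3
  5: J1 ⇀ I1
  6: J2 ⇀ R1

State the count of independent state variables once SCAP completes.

2  (C1, I1 all integral)

β4 →Sf1  (Sf1: flow source, stroke at near end)
β2 →J3  (J3 flow already set via bond 4)
β3 →J3  (common-f at J3 fixed by 4)
β1 →J2  (J2: bond 2 brought flow, rest push out)
β6 →J2  (1-jn J2 has f-setter on 2)
β0 →J1  (through GY1, causality inverts; strokes same side of GY1)
β5 →I1  (only one flow-in slot at J1)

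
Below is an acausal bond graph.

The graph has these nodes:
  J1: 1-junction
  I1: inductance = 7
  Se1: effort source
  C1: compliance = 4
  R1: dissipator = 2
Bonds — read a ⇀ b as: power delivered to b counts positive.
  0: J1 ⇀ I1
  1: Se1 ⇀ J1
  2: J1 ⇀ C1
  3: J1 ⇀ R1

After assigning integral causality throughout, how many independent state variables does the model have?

2  (C1, I1 all integral)

b1 stroke at J1  (source Se1 imposes e)
b0 stroke at I1  (I1 integral (f out))
b2 stroke at J1  (1-jn J1 has f-setter on 0)
b3 stroke at J1  (1-jn J1 has f-setter on 0)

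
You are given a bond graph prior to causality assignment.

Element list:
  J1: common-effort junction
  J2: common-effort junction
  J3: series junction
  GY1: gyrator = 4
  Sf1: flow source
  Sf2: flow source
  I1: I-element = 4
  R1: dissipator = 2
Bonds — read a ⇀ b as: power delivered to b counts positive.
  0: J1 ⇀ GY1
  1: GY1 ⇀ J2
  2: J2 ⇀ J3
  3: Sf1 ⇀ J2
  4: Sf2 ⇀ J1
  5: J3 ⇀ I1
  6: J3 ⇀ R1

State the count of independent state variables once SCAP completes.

β3 |Sf1  (Sf1 fixes flow; stroke at Sf1)
β4 |Sf2  (source Sf2 imposes f)
β0 |J1  (only one effort-in slot at J1)
β1 |J2  (GY1: gyrator matches bond 0)
β2 |J3  (J2 effort already set via bond 1)
β5 |I1  (I1: I, integral causality)
β6 |J3  (common-f at J3 fixed by 5)

1  (I1 all integral)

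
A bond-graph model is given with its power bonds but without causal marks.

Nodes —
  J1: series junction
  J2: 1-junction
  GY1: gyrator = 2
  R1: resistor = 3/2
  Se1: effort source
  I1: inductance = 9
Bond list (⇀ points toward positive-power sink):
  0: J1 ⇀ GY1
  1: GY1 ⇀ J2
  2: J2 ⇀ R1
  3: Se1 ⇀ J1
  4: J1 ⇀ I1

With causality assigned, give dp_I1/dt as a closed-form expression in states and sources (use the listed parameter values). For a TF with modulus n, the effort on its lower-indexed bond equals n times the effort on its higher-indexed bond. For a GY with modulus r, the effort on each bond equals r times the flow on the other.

dp_I1/dt = E_Se1 - 8*p_I1/27

b3 stroke at J1  (Se1 fixes effort; stroke away)
b4 stroke at I1  (I1 integral (f out))
b0 stroke at J1  (J1 flow already set via bond 4)
b1 stroke at J2  (through GY1, causality inverts; strokes same side of GY1)
b2 stroke at R1  (J2: last free bond brings flow in)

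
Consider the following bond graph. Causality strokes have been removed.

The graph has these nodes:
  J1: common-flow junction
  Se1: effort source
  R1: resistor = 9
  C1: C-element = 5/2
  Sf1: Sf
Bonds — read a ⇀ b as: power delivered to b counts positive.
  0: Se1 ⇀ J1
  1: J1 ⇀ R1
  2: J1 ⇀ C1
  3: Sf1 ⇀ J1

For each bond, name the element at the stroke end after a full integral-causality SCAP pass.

bond 0 →J1  (Se1: effort source, stroke at far end)
bond 3 →Sf1  (Sf1: flow source, stroke at near end)
bond 1 →J1  (common-f at J1 fixed by 3)
bond 2 →J1  (1-jn J1 has f-setter on 3)

b0 |J1
b1 |J1
b2 |J1
b3 |Sf1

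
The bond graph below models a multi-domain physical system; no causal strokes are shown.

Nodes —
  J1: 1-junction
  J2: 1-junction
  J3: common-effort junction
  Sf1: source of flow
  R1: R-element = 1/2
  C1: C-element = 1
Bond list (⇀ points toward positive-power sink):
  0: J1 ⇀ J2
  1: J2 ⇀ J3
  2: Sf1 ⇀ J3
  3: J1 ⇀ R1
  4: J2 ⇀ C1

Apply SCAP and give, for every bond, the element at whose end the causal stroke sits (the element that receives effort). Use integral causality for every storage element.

bond 2 |Sf1  (Sf1: flow source, stroke at near end)
bond 1 |J3  (only one effort-in slot at J3)
bond 0 |J2  (common-f at J2 fixed by 1)
bond 4 |J2  (1-jn J2 has f-setter on 1)
bond 3 |J1  (J1 flow already set via bond 0)

b0 stroke at J2
b1 stroke at J3
b2 stroke at Sf1
b3 stroke at J1
b4 stroke at J2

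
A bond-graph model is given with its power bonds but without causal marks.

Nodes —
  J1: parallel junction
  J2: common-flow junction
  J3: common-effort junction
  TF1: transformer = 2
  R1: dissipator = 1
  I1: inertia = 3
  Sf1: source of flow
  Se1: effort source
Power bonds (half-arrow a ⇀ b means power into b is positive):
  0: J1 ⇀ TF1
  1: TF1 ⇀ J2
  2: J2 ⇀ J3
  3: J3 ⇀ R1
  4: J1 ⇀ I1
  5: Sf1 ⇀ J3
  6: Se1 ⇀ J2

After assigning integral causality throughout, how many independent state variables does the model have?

1  (I1 all integral)

#5 |Sf1  (Sf1 (Sf) sets flow on bond)
#6 |J2  (Se1: effort source, stroke at far end)
#4 |I1  (prefer integral on I1)
#0 |J1  (J1: last free bond brings effort in)
#1 |TF1  (through TF1, causality passes straight; one stroke at TF1)
#2 |J2  (1-jn J2 has f-setter on 1)
#3 |J3  (J3: last free bond brings effort in)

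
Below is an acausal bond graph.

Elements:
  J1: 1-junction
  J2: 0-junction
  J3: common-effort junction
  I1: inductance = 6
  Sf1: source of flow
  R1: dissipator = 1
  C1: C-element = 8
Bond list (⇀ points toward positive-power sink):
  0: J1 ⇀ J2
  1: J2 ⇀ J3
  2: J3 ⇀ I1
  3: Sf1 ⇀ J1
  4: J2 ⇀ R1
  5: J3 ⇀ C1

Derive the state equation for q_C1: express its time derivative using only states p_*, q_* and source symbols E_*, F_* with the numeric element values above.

dq_C1/dt = F_Sf1 - p_I1/6 - q_C1/8

b3 stroke→Sf1  (Sf1: flow source, stroke at near end)
b0 stroke→J1  (1-jn J1 has f-setter on 3)
b2 stroke→I1  (I1 integral (f out))
b5 stroke→J3  (C1: C, integral causality)
b1 stroke→J2  (J3 effort already set via bond 5)
b4 stroke→R1  (J2: bond 1 brought effort, rest push out)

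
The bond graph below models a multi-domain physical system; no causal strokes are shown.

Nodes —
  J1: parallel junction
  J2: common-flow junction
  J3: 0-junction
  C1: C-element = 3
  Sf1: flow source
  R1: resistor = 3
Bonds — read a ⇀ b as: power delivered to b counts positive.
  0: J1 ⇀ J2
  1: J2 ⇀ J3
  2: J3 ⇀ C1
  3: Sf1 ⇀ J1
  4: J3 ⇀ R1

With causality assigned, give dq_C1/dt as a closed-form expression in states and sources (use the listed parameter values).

β3 |Sf1  (Sf1 (Sf) sets flow on bond)
β0 |J1  (J1 needs exactly one e-in)
β1 |J2  (1-jn J2 has f-setter on 0)
β2 |J3  (C1: C, integral causality)
β4 |R1  (J3 effort already set via bond 2)

dq_C1/dt = F_Sf1 - q_C1/9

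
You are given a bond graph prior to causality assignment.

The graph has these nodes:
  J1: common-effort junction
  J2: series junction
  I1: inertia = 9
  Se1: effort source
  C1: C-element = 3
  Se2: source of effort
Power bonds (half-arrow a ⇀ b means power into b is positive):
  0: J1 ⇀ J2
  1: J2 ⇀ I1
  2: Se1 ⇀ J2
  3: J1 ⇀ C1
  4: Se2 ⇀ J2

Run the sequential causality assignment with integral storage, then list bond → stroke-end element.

bond 2 stroke at J2  (Se1: effort source, stroke at far end)
bond 4 stroke at J2  (Se2 (Se) sets effort on bond)
bond 1 stroke at I1  (I1: I, integral causality)
bond 0 stroke at J2  (J2 flow already set via bond 1)
bond 3 stroke at J1  (only one effort-in slot at J1)

β0 |J2
β1 |I1
β2 |J2
β3 |J1
β4 |J2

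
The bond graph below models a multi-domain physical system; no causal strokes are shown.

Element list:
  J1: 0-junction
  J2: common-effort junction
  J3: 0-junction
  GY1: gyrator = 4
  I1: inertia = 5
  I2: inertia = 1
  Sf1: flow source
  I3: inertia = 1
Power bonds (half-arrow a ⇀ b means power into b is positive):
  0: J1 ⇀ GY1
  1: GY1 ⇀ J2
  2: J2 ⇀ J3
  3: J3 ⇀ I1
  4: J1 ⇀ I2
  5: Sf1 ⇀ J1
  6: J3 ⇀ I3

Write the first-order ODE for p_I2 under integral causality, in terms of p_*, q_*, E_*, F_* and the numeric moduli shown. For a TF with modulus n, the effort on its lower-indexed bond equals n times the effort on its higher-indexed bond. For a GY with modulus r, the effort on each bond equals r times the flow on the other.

dp_I2/dt = 4*p_I1/5 + 4*p_I3

b5 →Sf1  (Sf1: flow source, stroke at near end)
b3 →I1  (prefer integral on I1)
b4 →I2  (prefer integral on I2)
b0 →J1  (only one effort-in slot at J1)
b1 →J2  (GY GY1: same side as bond 0)
b2 →J3  (J2 effort already set via bond 1)
b6 →I3  (0-jn J3 has e-setter on 2)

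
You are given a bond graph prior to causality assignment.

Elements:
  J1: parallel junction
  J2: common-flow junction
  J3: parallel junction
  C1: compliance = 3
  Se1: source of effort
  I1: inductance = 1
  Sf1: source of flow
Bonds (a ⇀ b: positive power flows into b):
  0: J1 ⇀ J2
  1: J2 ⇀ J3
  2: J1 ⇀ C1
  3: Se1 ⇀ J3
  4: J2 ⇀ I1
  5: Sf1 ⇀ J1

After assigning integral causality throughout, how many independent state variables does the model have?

β3 stroke→J3  (Se1 fixes effort; stroke away)
β5 stroke→Sf1  (Sf1 (Sf) sets flow on bond)
β1 stroke→J2  (0-jn J3 has e-setter on 3)
β2 stroke→J1  (C1 integral (e out))
β0 stroke→J2  (J1: bond 2 brought effort, rest push out)
β4 stroke→I1  (only one flow-in slot at J2)

2  (C1, I1 all integral)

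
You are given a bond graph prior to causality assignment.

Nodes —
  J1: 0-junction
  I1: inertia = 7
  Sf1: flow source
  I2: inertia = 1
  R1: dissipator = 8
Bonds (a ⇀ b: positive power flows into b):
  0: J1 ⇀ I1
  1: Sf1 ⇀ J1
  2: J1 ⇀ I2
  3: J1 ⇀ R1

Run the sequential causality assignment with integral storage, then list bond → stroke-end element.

bond 0 stroke→I1
bond 1 stroke→Sf1
bond 2 stroke→I2
bond 3 stroke→J1

β1 stroke→Sf1  (source Sf1 imposes f)
β0 stroke→I1  (prefer integral on I1)
β2 stroke→I2  (I2: I, integral causality)
β3 stroke→J1  (closing 0-jn rule on J1)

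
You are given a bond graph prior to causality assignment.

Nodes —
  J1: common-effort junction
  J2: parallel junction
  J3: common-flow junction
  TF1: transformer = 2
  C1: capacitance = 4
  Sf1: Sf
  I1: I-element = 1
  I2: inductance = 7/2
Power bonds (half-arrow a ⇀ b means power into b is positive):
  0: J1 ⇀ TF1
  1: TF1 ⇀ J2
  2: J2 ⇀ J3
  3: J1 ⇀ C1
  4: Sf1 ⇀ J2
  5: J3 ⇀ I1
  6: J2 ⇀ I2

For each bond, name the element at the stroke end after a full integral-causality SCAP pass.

#4 |Sf1  (source Sf1 imposes f)
#3 |J1  (C1: C, integral causality)
#0 |TF1  (0-jn J1 has e-setter on 3)
#1 |J2  (TF1: transformer flips bond 0)
#2 |J3  (0-jn J2 has e-setter on 1)
#6 |I2  (J2 effort already set via bond 1)
#5 |I1  (closing 1-jn rule on J3)

bond 0 |TF1
bond 1 |J2
bond 2 |J3
bond 3 |J1
bond 4 |Sf1
bond 5 |I1
bond 6 |I2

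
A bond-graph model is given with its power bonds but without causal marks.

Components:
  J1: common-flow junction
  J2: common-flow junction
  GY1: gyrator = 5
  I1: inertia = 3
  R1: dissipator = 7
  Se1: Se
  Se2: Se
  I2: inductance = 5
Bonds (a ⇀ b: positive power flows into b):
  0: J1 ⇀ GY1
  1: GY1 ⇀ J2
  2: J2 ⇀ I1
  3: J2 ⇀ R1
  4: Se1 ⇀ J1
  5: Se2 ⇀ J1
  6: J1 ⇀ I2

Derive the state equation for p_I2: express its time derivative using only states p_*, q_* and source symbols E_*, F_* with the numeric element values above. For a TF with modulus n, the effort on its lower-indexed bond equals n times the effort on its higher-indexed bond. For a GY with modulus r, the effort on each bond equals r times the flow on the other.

dp_I2/dt = E_Se1 + E_Se2 - 5*p_I1/3

b4 stroke at J1  (Se1 (Se) sets effort on bond)
b5 stroke at J1  (source Se2 imposes e)
b2 stroke at I1  (prefer integral on I1)
b1 stroke at J2  (common-f at J2 fixed by 2)
b3 stroke at J2  (1-jn J2 has f-setter on 2)
b0 stroke at J1  (through GY1, causality inverts; strokes same side of GY1)
b6 stroke at I2  (J1 needs exactly one f-in)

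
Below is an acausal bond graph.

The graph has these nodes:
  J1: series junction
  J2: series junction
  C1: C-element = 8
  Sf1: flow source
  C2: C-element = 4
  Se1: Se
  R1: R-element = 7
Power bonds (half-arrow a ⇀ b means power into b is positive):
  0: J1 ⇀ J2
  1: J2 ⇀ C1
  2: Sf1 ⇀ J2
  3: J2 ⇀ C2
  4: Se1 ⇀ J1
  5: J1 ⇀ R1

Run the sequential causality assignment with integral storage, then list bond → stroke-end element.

β0 stroke→J2
β1 stroke→J2
β2 stroke→Sf1
β3 stroke→J2
β4 stroke→J1
β5 stroke→J1

b2 |Sf1  (Sf1 (Sf) sets flow on bond)
b4 |J1  (Se1 fixes effort; stroke away)
b0 |J2  (J2 flow already set via bond 2)
b1 |J2  (J2: bond 2 brought flow, rest push out)
b3 |J2  (common-f at J2 fixed by 2)
b5 |J1  (J1 flow already set via bond 0)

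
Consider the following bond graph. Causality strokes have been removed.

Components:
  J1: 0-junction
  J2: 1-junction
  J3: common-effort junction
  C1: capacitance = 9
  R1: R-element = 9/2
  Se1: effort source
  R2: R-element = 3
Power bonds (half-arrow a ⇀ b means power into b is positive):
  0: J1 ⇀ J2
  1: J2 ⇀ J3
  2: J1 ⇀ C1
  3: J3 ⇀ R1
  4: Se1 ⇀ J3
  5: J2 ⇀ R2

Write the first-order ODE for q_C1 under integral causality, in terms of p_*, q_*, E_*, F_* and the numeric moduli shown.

β4 stroke→J3  (source Se1 imposes e)
β1 stroke→J2  (J3 effort already set via bond 4)
β3 stroke→R1  (J3 effort already set via bond 4)
β2 stroke→J1  (prefer integral on C1)
β0 stroke→J2  (0-jn J1 has e-setter on 2)
β5 stroke→R2  (only one flow-in slot at J2)

dq_C1/dt = E_Se1/3 - q_C1/27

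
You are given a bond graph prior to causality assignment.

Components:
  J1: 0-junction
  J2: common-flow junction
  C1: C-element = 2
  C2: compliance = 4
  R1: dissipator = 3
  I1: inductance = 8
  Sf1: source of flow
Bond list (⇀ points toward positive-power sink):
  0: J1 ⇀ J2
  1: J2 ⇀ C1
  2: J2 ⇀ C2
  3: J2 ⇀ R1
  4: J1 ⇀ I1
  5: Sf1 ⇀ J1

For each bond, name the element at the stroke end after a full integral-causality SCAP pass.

b5 →Sf1  (Sf1 (Sf) sets flow on bond)
b1 →J2  (C1: C, integral causality)
b2 →J2  (C2 integral (e out))
b4 →I1  (I1 outputs flow p/I1)
b0 →J1  (closing 0-jn rule on J1)
b3 →J2  (J2: bond 0 brought flow, rest push out)

#0 →J1
#1 →J2
#2 →J2
#3 →J2
#4 →I1
#5 →Sf1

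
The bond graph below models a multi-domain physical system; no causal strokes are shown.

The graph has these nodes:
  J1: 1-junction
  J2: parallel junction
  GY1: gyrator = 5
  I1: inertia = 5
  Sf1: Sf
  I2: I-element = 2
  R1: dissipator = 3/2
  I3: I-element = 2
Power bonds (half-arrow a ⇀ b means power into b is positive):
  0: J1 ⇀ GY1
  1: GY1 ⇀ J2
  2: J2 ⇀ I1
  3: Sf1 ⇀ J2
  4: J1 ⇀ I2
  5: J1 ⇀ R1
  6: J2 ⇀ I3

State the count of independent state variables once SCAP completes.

#3 |Sf1  (Sf1: flow source, stroke at near end)
#2 |I1  (I1: I, integral causality)
#4 |I2  (I2 integral (f out))
#0 |J1  (1-jn J1 has f-setter on 4)
#5 |J1  (J1 flow already set via bond 4)
#1 |J2  (GY1 both-in/both-out from 0)
#6 |I3  (0-jn J2 has e-setter on 1)

3  (I1, I2, I3 all integral)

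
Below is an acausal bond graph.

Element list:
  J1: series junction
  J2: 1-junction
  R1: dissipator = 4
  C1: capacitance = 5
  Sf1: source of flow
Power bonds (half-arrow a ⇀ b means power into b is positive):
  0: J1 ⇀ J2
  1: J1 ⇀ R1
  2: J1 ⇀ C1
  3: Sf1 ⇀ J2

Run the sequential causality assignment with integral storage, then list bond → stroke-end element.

b0 |J2
b1 |J1
b2 |J1
b3 |Sf1

bond 3 →Sf1  (Sf1: flow source, stroke at near end)
bond 0 →J2  (common-f at J2 fixed by 3)
bond 1 →J1  (J1 flow already set via bond 0)
bond 2 →J1  (J1 flow already set via bond 0)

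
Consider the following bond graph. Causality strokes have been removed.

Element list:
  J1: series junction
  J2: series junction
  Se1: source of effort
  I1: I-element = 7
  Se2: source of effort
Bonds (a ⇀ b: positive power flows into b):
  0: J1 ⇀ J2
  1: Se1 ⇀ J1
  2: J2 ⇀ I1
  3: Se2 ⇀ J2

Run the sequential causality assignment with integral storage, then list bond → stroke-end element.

β0 |J2
β1 |J1
β2 |I1
β3 |J2

b1 |J1  (source Se1 imposes e)
b3 |J2  (Se2 (Se) sets effort on bond)
b0 |J2  (J1 needs exactly one f-in)
b2 |I1  (closing 1-jn rule on J2)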